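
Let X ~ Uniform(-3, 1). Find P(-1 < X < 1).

P(-1 < X < 1) = ∫_{-1}^{1} f(x) dx
where f(x) = \frac{1}{4}
= \frac{1}{2}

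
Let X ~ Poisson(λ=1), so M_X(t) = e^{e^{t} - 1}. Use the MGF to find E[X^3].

To find E[X^3], compute M^(3)(0):
M^(1)(t) = e^{t} e^{e^{t} - 1}
M^(2)(t) = e^{2 t} e^{e^{t} - 1} + e^{t} e^{e^{t} - 1}
M^(3)(t) = e^{3 t} e^{e^{t} - 1} + 3 e^{2 t} e^{e^{t} - 1} + e^{t} e^{e^{t} - 1}
M^(3)(0) = 5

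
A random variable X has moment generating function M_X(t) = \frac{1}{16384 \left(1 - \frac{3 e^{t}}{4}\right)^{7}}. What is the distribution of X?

The MGF M(t) = \frac{1}{16384 \left(1 - \frac{3 e^{t}}{4}\right)^{7}} is the standard form for the NegativeBinomial distribution.
Comparing with the known MGF formula identifies: NegBin(r=7, p=1/4), X = failures before r-th success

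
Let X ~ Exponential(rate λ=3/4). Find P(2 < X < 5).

P(2 < X < 5) = ∫_{2}^{5} f(x) dx
where f(x) = \frac{3 e^{- \frac{3 x}{4}}}{4}
= - \frac{1}{e^{\frac{15}{4}}} + e^{- \frac{3}{2}}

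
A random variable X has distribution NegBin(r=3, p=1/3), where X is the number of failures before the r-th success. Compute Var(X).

For X ~ NegBin(r=3, p=1/3), where X is the number of failures before the r-th success:
Var(X) = 18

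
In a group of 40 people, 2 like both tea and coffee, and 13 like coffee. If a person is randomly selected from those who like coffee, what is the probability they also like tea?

P(A ∩ B) = 2/40 = 1/20
P(B) = 13/40
P(A|B) = P(A ∩ B) / P(B) = (1/20) / (13/40) = 2/13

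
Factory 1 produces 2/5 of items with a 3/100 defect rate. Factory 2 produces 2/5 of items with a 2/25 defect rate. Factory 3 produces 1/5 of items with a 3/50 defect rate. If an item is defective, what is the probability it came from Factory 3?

Using Bayes' theorem:
P(F1) = 2/5, P(D|F1) = 3/100
P(F2) = 2/5, P(D|F2) = 2/25
P(F3) = 1/5, P(D|F3) = 3/50
P(D) = P(D|F1)P(F1) + P(D|F2)P(F2) + P(D|F3)P(F3)
     = \frac{7}{125}
P(F3|D) = P(D|F3)P(F3) / P(D)
= \frac{3}{14}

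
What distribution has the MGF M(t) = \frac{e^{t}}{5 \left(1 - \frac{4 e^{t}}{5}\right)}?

The MGF M(t) = \frac{e^{t}}{5 \left(1 - \frac{4 e^{t}}{5}\right)} is the standard form for the Geometric distribution.
Comparing with the known MGF formula identifies: Geometric(p=1/5), X = trial number of first success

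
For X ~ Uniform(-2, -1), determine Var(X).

For X ~ Uniform(-2, -1):
Var(X) = \frac{1}{12}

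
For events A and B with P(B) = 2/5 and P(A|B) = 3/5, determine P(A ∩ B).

By definition, P(A|B) = P(A ∩ B) / P(B)
So P(A ∩ B) = P(A|B) × P(B)
= 3/5 × 2/5
= 6/25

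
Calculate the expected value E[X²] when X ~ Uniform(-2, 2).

Using the identity E[X²] = Var(X) + (E[X])²:
E[X] = 0
Var(X) = \frac{4}{3}
E[X²] = \frac{4}{3} + (0)²
= \frac{4}{3}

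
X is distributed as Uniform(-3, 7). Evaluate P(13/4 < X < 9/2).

P(13/4 < X < 9/2) = ∫_{13/4}^{9/2} f(x) dx
where f(x) = \frac{1}{10}
= \frac{1}{8}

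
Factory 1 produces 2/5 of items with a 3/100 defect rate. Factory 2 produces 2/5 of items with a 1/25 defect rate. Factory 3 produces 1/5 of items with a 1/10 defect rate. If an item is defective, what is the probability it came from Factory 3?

Using Bayes' theorem:
P(F1) = 2/5, P(D|F1) = 3/100
P(F2) = 2/5, P(D|F2) = 1/25
P(F3) = 1/5, P(D|F3) = 1/10
P(D) = P(D|F1)P(F1) + P(D|F2)P(F2) + P(D|F3)P(F3)
     = \frac{6}{125}
P(F3|D) = P(D|F3)P(F3) / P(D)
= \frac{5}{12}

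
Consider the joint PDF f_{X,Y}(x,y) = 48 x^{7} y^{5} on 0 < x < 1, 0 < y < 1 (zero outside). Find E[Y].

E[Y] = ∫_0^1 ∫_0^1 y × f(x,y) dx dy
= \frac{6}{7}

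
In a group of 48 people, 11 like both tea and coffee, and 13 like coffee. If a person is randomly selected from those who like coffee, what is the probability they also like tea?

P(A ∩ B) = 11/48
P(B) = 13/48
P(A|B) = P(A ∩ B) / P(B) = (11/48) / (13/48) = 11/13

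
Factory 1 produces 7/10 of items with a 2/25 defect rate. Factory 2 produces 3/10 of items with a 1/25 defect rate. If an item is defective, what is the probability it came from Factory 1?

Using Bayes' theorem:
P(F1) = 7/10, P(D|F1) = 2/25
P(F2) = 3/10, P(D|F2) = 1/25
P(D) = P(D|F1)P(F1) + P(D|F2)P(F2)
     = \frac{17}{250}
P(F1|D) = P(D|F1)P(F1) / P(D)
= \frac{14}{17}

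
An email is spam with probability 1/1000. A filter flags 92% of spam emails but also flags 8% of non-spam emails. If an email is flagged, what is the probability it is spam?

Let D = the rare event, + = positive/flagged.
P(D) = 1/1000
P(+|D) = 92/100 = 23/25
P(+|D') = 8/100 = 2/25
P(+) = P(+|D)P(D) + P(+|D')P(D')
     = \frac{23}{25} × \frac{1}{1000} + \frac{2}{25} × \frac{999}{1000}
     = \frac{2021}{25000}
P(D|+) = P(+|D)P(D)/P(+) = \frac{23}{2021}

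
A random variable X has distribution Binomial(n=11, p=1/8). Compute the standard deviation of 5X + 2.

For X ~ Binomial(n=11, p=1/8):
Var(X) = \frac{77}{64}
SD(X) = √(Var(X)) = √(\frac{77}{64}) = \frac{\sqrt{77}}{8}
SD(5X + 2) = |5| × SD(X) = 5 × \frac{\sqrt{77}}{8} = \frac{5 \sqrt{77}}{8}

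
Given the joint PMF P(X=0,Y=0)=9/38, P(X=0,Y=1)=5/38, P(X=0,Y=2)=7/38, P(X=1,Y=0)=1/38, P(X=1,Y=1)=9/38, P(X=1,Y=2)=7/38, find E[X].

First find marginal of X:
P(X=0) = 21/38
P(X=1) = 17/38
E[X] = 0 × 21/38 + 1 × 17/38 = 17/38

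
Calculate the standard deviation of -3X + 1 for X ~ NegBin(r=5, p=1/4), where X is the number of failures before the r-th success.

For X ~ NegBin(r=5, p=1/4), where X is the number of failures before the r-th success:
Var(X) = 60
SD(X) = √(Var(X)) = √(60) = 2 \sqrt{15}
SD(-3X + 1) = |-3| × SD(X) = 3 × 2 \sqrt{15} = 6 \sqrt{15}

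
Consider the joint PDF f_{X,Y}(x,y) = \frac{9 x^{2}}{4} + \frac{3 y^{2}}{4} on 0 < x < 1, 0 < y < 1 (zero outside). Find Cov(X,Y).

E[XY] = ∫∫ xy × f(x,y) dx dy = \frac{3}{8}
E[X] = \frac{11}{16}
E[Y] = \frac{9}{16}
Cov(X,Y) = E[XY] - E[X]E[Y] = - \frac{3}{256}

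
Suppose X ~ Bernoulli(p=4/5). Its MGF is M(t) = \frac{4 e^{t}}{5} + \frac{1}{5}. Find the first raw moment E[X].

To find E[X], compute M^(1)(0):
M^(1)(t) = \frac{4 e^{t}}{5}
M^(1)(0) = \frac{4}{5}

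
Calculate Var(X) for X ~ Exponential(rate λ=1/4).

For X ~ Exponential(rate λ=1/4):
Var(X) = 16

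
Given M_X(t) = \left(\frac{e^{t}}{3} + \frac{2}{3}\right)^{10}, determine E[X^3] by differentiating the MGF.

To find E[X^3], compute M^(3)(0):
M^(1)(t) = \frac{10 \left(\frac{e^{t}}{3} + \frac{2}{3}\right)^{9} e^{t}}{3}
M^(2)(t) = \frac{10 \left(\frac{e^{t}}{3} + \frac{2}{3}\right)^{9} e^{t}}{3} + 10 \left(\frac{e^{t}}{3} + \frac{2}{3}\right)^{8} e^{2 t}
M^(3)(t) = \frac{10 \left(\frac{e^{t}}{3} + \frac{2}{3}\right)^{9} e^{t}}{3} + 30 \left(\frac{e^{t}}{3} + \frac{2}{3}\right)^{8} e^{2 t} + \frac{80 \left(\frac{e^{t}}{3} + \frac{2}{3}\right)^{7} e^{3 t}}{3}
M^(3)(0) = 60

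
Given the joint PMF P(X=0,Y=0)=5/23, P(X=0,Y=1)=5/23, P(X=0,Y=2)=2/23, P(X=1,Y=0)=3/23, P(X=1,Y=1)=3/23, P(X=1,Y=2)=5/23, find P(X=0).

P(X=0) = P(X=0,Y=0) + P(X=0,Y=1) + P(X=0,Y=2)
= 5/23 + 5/23 + 2/23
= 12/23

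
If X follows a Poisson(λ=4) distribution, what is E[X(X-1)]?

E[X(X-1)] = E[X² - X] = E[X²] - E[X]
E[X] = 4
E[X²] = Var(X) + (E[X])² = 4 + (4)² = 20
E[X(X-1)] = 20 - 4 = 16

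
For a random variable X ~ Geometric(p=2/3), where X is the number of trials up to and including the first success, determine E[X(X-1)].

E[X(X-1)] = E[X² - X] = E[X²] - E[X]
E[X] = \frac{3}{2}
E[X²] = Var(X) + (E[X])² = \frac{3}{4} + (\frac{3}{2})² = 3
E[X(X-1)] = 3 - \frac{3}{2} = \frac{3}{2}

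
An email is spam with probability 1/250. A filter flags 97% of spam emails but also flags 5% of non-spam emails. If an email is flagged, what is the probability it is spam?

Let D = the rare event, + = positive/flagged.
P(D) = 1/250
P(+|D) = 97/100
P(+|D') = 5/100 = 1/20
P(+) = P(+|D)P(D) + P(+|D')P(D')
     = \frac{97}{100} × \frac{1}{250} + \frac{1}{20} × \frac{249}{250}
     = \frac{671}{12500}
P(D|+) = P(+|D)P(D)/P(+) = \frac{97}{1342}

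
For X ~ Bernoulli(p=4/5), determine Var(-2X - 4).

For X ~ Bernoulli(p=4/5):
Var(X) = \frac{4}{25}
Var(-2X - 4) = (-2)² × Var(X) = 4 × \frac{4}{25} = \frac{16}{25}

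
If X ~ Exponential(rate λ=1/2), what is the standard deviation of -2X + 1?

For X ~ Exponential(rate λ=1/2):
Var(X) = 4
SD(X) = √(Var(X)) = √(4) = 2
SD(-2X + 1) = |-2| × SD(X) = 2 × 2 = 4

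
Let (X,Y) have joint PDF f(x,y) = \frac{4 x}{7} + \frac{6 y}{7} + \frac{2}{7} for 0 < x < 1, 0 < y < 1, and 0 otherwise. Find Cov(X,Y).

E[XY] = ∫∫ xy × f(x,y) dx dy = \frac{13}{42}
E[X] = \frac{23}{42}
E[Y] = \frac{4}{7}
Cov(X,Y) = E[XY] - E[X]E[Y] = - \frac{1}{294}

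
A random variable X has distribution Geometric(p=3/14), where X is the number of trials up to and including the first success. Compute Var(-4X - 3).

For X ~ Geometric(p=3/14), where X is the number of trials up to and including the first success:
Var(X) = \frac{154}{9}
Var(-4X - 3) = (-4)² × Var(X) = 16 × \frac{154}{9} = \frac{2464}{9}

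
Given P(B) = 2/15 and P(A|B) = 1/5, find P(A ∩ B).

By definition, P(A|B) = P(A ∩ B) / P(B)
So P(A ∩ B) = P(A|B) × P(B)
= 1/5 × 2/15
= 2/75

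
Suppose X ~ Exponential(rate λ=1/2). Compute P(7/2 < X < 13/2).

P(7/2 < X < 13/2) = ∫_{7/2}^{13/2} f(x) dx
where f(x) = \frac{e^{- \frac{x}{2}}}{2}
= - \frac{1 - e^{\frac{3}{2}}}{e^{\frac{13}{4}}}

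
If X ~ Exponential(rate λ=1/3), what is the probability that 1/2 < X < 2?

P(1/2 < X < 2) = ∫_{1/2}^{2} f(x) dx
where f(x) = \frac{e^{- \frac{x}{3}}}{3}
= - \frac{1}{e^{\frac{2}{3}}} + e^{- \frac{1}{6}}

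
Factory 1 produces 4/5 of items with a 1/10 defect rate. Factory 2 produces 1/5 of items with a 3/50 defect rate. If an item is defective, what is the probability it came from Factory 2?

Using Bayes' theorem:
P(F1) = 4/5, P(D|F1) = 1/10
P(F2) = 1/5, P(D|F2) = 3/50
P(D) = P(D|F1)P(F1) + P(D|F2)P(F2)
     = \frac{23}{250}
P(F2|D) = P(D|F2)P(F2) / P(D)
= \frac{3}{23}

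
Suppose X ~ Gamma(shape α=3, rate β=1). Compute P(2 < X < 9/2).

P(2 < X < 9/2) = ∫_{2}^{9/2} f(x) dx
where f(x) = \frac{x^{2} e^{- x}}{2}
= - \frac{125}{8 e^{\frac{9}{2}}} + \frac{5}{e^{2}}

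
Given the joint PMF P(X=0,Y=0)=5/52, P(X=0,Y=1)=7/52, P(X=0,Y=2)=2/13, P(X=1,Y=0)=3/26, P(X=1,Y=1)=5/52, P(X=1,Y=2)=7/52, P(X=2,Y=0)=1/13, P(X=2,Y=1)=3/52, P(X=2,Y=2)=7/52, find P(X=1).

P(X=1) = P(X=1,Y=0) + P(X=1,Y=1) + P(X=1,Y=2)
= 3/26 + 5/52 + 7/52
= 9/26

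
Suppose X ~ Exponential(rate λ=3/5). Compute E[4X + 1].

For X ~ Exponential(rate λ=3/5):
E[X] = \frac{5}{3}
E[4X + 1] = 4 × E[X] + 1 = \frac{23}{3}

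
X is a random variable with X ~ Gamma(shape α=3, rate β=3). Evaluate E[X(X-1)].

E[X(X-1)] = E[X² - X] = E[X²] - E[X]
E[X] = 1
E[X²] = Var(X) + (E[X])² = \frac{1}{3} + (1)² = \frac{4}{3}
E[X(X-1)] = \frac{4}{3} - 1 = \frac{1}{3}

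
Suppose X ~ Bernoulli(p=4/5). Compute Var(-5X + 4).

For X ~ Bernoulli(p=4/5):
Var(X) = \frac{4}{25}
Var(-5X + 4) = (-5)² × Var(X) = 25 × \frac{4}{25} = 4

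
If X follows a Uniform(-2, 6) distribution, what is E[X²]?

Using the identity E[X²] = Var(X) + (E[X])²:
E[X] = 2
Var(X) = \frac{16}{3}
E[X²] = \frac{16}{3} + (2)²
= \frac{28}{3}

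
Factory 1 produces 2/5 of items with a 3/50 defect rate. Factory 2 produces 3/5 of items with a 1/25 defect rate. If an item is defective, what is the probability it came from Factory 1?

Using Bayes' theorem:
P(F1) = 2/5, P(D|F1) = 3/50
P(F2) = 3/5, P(D|F2) = 1/25
P(D) = P(D|F1)P(F1) + P(D|F2)P(F2)
     = \frac{6}{125}
P(F1|D) = P(D|F1)P(F1) / P(D)
= \frac{1}{2}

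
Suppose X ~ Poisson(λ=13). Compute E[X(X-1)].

E[X(X-1)] = E[X² - X] = E[X²] - E[X]
E[X] = 13
E[X²] = Var(X) + (E[X])² = 13 + (13)² = 182
E[X(X-1)] = 182 - 13 = 169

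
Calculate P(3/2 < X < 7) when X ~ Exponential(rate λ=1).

P(3/2 < X < 7) = ∫_{3/2}^{7} f(x) dx
where f(x) = e^{- x}
= - \frac{1}{e^{7}} + e^{- \frac{3}{2}}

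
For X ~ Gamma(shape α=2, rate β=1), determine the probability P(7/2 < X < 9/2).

P(7/2 < X < 9/2) = ∫_{7/2}^{9/2} f(x) dx
where f(x) = x e^{- x}
= \frac{-11 + 9 e}{2 e^{\frac{9}{2}}}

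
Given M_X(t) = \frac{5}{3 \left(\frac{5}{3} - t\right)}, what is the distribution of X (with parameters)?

The MGF M(t) = \frac{5}{3 \left(\frac{5}{3} - t\right)} is the standard form for the Exponential distribution.
Comparing with the known MGF formula identifies: Exponential(rate λ=5/3)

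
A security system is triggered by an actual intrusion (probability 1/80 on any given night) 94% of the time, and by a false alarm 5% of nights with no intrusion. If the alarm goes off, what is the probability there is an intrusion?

Let D = the rare event, + = positive/flagged.
P(D) = 1/80
P(+|D) = 94/100 = 47/50
P(+|D') = 5/100 = 1/20
P(+) = P(+|D)P(D) + P(+|D')P(D')
     = \frac{47}{50} × \frac{1}{80} + \frac{1}{20} × \frac{79}{80}
     = \frac{489}{8000}
P(D|+) = P(+|D)P(D)/P(+) = \frac{94}{489}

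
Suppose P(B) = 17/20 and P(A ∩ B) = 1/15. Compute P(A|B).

P(A|B) = P(A ∩ B) / P(B)
= (1/15) / (17/20)
= 4/51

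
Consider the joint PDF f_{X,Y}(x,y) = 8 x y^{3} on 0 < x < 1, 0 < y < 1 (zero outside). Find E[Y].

E[Y] = ∫_0^1 ∫_0^1 y × f(x,y) dx dy
= \frac{4}{5}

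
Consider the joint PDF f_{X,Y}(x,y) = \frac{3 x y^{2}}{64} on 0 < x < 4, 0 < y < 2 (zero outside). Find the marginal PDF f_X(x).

f_X(x) = ∫_0^2 f(x,y) dy
= ∫_0^2 \frac{3 x y^{2}}{64} dy
= \frac{x}{8} for 0 < x < 4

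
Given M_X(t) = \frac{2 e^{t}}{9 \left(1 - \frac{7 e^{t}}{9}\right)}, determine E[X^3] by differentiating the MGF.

To find E[X^3], compute M^(3)(0):
M^(1)(t) = \frac{2 e^{t}}{9 \left(1 - \frac{7 e^{t}}{9}\right)} + \frac{14 e^{2 t}}{81 \left(1 - \frac{7 e^{t}}{9}\right)^{2}}
M^(2)(t) = \frac{2 e^{t}}{9 \left(1 - \frac{7 e^{t}}{9}\right)} + \frac{14 e^{2 t}}{27 \left(1 - \frac{7 e^{t}}{9}\right)^{2}} + \frac{196 e^{3 t}}{729 \left(1 - \frac{7 e^{t}}{9}\right)^{3}}
M^(3)(t) = \frac{2 e^{t}}{9 \left(1 - \frac{7 e^{t}}{9}\right)} + \frac{98 e^{2 t}}{81 \left(1 - \frac{7 e^{t}}{9}\right)^{2}} + \frac{392 e^{3 t}}{243 \left(1 - \frac{7 e^{t}}{9}\right)^{3}} + \frac{1372 e^{4 t}}{2187 \left(1 - \frac{7 e^{t}}{9}\right)^{4}}
M^(3)(0) = \frac{1719}{4}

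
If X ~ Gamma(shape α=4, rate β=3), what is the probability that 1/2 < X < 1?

P(1/2 < X < 1) = ∫_{1/2}^{1} f(x) dx
where f(x) = \frac{27 x^{3} e^{- 3 x}}{2}
= - \frac{13}{e^{3}} + \frac{67}{16 e^{\frac{3}{2}}}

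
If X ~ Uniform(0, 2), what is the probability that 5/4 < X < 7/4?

P(5/4 < X < 7/4) = ∫_{5/4}^{7/4} f(x) dx
where f(x) = \frac{1}{2}
= \frac{1}{4}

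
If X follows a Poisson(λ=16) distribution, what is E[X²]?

Using the identity E[X²] = Var(X) + (E[X])²:
E[X] = 16
Var(X) = 16
E[X²] = 16 + (16)²
= 272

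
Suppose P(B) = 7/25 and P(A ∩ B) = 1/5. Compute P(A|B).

P(A|B) = P(A ∩ B) / P(B)
= (1/5) / (7/25)
= 5/7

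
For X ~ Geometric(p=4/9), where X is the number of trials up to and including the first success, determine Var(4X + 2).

For X ~ Geometric(p=4/9), where X is the number of trials up to and including the first success:
Var(X) = \frac{45}{16}
Var(4X + 2) = (4)² × Var(X) = 16 × \frac{45}{16} = 45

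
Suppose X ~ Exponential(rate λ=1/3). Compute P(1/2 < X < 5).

P(1/2 < X < 5) = ∫_{1/2}^{5} f(x) dx
where f(x) = \frac{e^{- \frac{x}{3}}}{3}
= - \frac{1}{e^{\frac{5}{3}}} + e^{- \frac{1}{6}}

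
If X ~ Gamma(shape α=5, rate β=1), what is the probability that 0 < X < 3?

P(0 < X < 3) = ∫_{0}^{3} f(x) dx
where f(x) = \frac{x^{4} e^{- x}}{24}
= 1 - \frac{131}{8 e^{3}}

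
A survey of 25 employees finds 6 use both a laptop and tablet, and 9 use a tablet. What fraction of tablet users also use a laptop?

P(A ∩ B) = 6/25
P(B) = 9/25
P(A|B) = P(A ∩ B) / P(B) = (6/25) / (9/25) = 2/3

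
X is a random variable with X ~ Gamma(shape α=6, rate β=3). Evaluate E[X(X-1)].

E[X(X-1)] = E[X² - X] = E[X²] - E[X]
E[X] = 2
E[X²] = Var(X) + (E[X])² = \frac{2}{3} + (2)² = \frac{14}{3}
E[X(X-1)] = \frac{14}{3} - 2 = \frac{8}{3}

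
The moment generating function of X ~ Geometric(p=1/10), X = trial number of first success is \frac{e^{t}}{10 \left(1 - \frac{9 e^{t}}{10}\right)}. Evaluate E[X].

To find E[X], compute M^(1)(0):
M^(1)(t) = \frac{e^{t}}{10 \left(1 - \frac{9 e^{t}}{10}\right)} + \frac{9 e^{2 t}}{100 \left(1 - \frac{9 e^{t}}{10}\right)^{2}}
M^(1)(0) = 10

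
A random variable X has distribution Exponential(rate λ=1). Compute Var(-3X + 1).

For X ~ Exponential(rate λ=1):
Var(X) = 1
Var(-3X + 1) = (-3)² × Var(X) = 9 × 1 = 9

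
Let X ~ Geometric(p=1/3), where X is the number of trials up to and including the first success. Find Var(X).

For X ~ Geometric(p=1/3), where X is the number of trials up to and including the first success:
Var(X) = 6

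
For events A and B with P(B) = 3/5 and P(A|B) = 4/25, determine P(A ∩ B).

By definition, P(A|B) = P(A ∩ B) / P(B)
So P(A ∩ B) = P(A|B) × P(B)
= 4/25 × 3/5
= 12/125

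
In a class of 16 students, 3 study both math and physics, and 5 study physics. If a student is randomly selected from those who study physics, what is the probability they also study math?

P(A ∩ B) = 3/16
P(B) = 5/16
P(A|B) = P(A ∩ B) / P(B) = (3/16) / (5/16) = 3/5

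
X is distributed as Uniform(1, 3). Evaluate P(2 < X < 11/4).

P(2 < X < 11/4) = ∫_{2}^{11/4} f(x) dx
where f(x) = \frac{1}{2}
= \frac{3}{8}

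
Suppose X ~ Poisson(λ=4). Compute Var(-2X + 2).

For X ~ Poisson(λ=4):
Var(X) = 4
Var(-2X + 2) = (-2)² × Var(X) = 4 × 4 = 16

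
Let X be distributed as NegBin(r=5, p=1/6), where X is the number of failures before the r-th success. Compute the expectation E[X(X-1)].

E[X(X-1)] = E[X² - X] = E[X²] - E[X]
E[X] = 25
E[X²] = Var(X) + (E[X])² = 150 + (25)² = 775
E[X(X-1)] = 775 - 25 = 750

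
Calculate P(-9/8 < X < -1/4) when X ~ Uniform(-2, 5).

P(-9/8 < X < -1/4) = ∫_{-9/8}^{-1/4} f(x) dx
where f(x) = \frac{1}{7}
= \frac{1}{8}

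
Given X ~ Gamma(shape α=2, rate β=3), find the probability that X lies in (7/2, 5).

P(7/2 < X < 5) = ∫_{7/2}^{5} f(x) dx
where f(x) = 9 x e^{- 3 x}
= - \frac{16}{e^{15}} + \frac{23}{2 e^{\frac{21}{2}}}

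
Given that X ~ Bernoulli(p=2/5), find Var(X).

For X ~ Bernoulli(p=2/5):
Var(X) = \frac{6}{25}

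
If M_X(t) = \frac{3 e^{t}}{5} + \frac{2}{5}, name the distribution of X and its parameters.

The MGF M(t) = \frac{3 e^{t}}{5} + \frac{2}{5} is the standard form for the Bernoulli distribution.
Comparing with the known MGF formula identifies: Bernoulli(p=3/5)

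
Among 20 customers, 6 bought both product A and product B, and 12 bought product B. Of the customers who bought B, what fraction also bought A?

P(A ∩ B) = 6/20 = 3/10
P(B) = 12/20 = 3/5
P(A|B) = P(A ∩ B) / P(B) = (3/10) / (3/5) = 1/2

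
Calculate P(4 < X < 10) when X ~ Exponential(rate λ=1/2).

P(4 < X < 10) = ∫_{4}^{10} f(x) dx
where f(x) = \frac{e^{- \frac{x}{2}}}{2}
= - \frac{1 - e^{3}}{e^{5}}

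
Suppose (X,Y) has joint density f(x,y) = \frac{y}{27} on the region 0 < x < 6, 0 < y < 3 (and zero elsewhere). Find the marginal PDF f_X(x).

f_X(x) = ∫_0^3 f(x,y) dy
= ∫_0^3 \frac{y}{27} dy
= \frac{1}{6} for 0 < x < 6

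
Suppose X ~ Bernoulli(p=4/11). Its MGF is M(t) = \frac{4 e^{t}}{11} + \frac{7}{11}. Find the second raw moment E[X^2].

To find E[X^2], compute M^(2)(0):
M^(1)(t) = \frac{4 e^{t}}{11}
M^(2)(t) = \frac{4 e^{t}}{11}
M^(2)(0) = \frac{4}{11}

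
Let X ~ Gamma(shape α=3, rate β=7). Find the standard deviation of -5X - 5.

For X ~ Gamma(shape α=3, rate β=7):
Var(X) = \frac{3}{49}
SD(X) = √(Var(X)) = √(\frac{3}{49}) = \frac{\sqrt{3}}{7}
SD(-5X - 5) = |-5| × SD(X) = 5 × \frac{\sqrt{3}}{7} = \frac{5 \sqrt{3}}{7}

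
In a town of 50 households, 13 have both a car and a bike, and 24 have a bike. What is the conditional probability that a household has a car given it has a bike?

P(A ∩ B) = 13/50
P(B) = 24/50 = 12/25
P(A|B) = P(A ∩ B) / P(B) = (13/50) / (12/25) = 13/24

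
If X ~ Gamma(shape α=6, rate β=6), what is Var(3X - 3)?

For X ~ Gamma(shape α=6, rate β=6):
Var(X) = \frac{1}{6}
Var(3X - 3) = (3)² × Var(X) = 9 × \frac{1}{6} = \frac{3}{2}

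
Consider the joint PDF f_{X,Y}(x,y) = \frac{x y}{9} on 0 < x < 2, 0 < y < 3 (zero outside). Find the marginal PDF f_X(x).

f_X(x) = ∫_0^3 f(x,y) dy
= ∫_0^3 \frac{x y}{9} dy
= \frac{x}{2} for 0 < x < 2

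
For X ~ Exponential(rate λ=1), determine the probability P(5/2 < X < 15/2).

P(5/2 < X < 15/2) = ∫_{5/2}^{15/2} f(x) dx
where f(x) = e^{- x}
= - \frac{1 - e^{5}}{e^{\frac{15}{2}}}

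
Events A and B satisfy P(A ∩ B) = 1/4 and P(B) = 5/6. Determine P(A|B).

P(A|B) = P(A ∩ B) / P(B)
= (1/4) / (5/6)
= 3/10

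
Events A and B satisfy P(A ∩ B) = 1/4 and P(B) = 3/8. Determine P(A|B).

P(A|B) = P(A ∩ B) / P(B)
= (1/4) / (3/8)
= 2/3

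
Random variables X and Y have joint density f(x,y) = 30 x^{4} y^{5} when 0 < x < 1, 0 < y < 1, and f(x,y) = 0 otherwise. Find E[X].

E[X] = ∫_0^1 ∫_0^1 x × f(x,y) dy dx
= ∫_0^1 ∫_0^1 x × (30 x^{4} y^{5}) dy dx
= \frac{5}{6}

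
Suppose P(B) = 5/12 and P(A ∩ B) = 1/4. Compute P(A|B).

P(A|B) = P(A ∩ B) / P(B)
= (1/4) / (5/12)
= 3/5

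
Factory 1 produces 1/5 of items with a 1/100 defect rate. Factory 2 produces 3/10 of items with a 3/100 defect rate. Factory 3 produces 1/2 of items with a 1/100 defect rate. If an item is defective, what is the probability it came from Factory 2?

Using Bayes' theorem:
P(F1) = 1/5, P(D|F1) = 1/100
P(F2) = 3/10, P(D|F2) = 3/100
P(F3) = 1/2, P(D|F3) = 1/100
P(D) = P(D|F1)P(F1) + P(D|F2)P(F2) + P(D|F3)P(F3)
     = \frac{2}{125}
P(F2|D) = P(D|F2)P(F2) / P(D)
= \frac{9}{16}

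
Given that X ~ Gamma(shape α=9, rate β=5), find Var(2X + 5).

For X ~ Gamma(shape α=9, rate β=5):
Var(X) = \frac{9}{25}
Var(2X + 5) = (2)² × Var(X) = 4 × \frac{9}{25} = \frac{36}{25}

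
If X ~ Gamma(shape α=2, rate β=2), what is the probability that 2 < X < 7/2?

P(2 < X < 7/2) = ∫_{2}^{7/2} f(x) dx
where f(x) = 4 x e^{- 2 x}
= \frac{-8 + 5 e^{3}}{e^{7}}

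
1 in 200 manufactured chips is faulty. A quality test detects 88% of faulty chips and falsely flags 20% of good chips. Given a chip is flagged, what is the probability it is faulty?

Let D = the rare event, + = positive/flagged.
P(D) = 1/200
P(+|D) = 88/100 = 22/25
P(+|D') = 20/100 = 1/5
P(+) = P(+|D)P(D) + P(+|D')P(D')
     = \frac{22}{25} × \frac{1}{200} + \frac{1}{5} × \frac{199}{200}
     = \frac{1017}{5000}
P(D|+) = P(+|D)P(D)/P(+) = \frac{22}{1017}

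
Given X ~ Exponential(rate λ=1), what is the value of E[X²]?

Using the identity E[X²] = Var(X) + (E[X])²:
E[X] = 1
Var(X) = 1
E[X²] = 1 + (1)²
= 2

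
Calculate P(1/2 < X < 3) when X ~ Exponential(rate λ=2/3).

P(1/2 < X < 3) = ∫_{1/2}^{3} f(x) dx
where f(x) = \frac{2 e^{- \frac{2 x}{3}}}{3}
= - \frac{1}{e^{2}} + e^{- \frac{1}{3}}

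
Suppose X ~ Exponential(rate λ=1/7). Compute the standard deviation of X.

For X ~ Exponential(rate λ=1/7):
Var(X) = 49
SD(X) = √(Var(X)) = √(49) = 7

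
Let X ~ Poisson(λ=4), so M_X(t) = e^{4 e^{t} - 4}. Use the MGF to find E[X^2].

To find E[X^2], compute M^(2)(0):
M^(1)(t) = 4 e^{t} e^{4 e^{t} - 4}
M^(2)(t) = 16 e^{2 t} e^{4 e^{t} - 4} + 4 e^{t} e^{4 e^{t} - 4}
M^(2)(0) = 20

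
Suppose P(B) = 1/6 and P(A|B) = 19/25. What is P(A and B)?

By definition, P(A|B) = P(A ∩ B) / P(B)
So P(A ∩ B) = P(A|B) × P(B)
= 19/25 × 1/6
= 19/150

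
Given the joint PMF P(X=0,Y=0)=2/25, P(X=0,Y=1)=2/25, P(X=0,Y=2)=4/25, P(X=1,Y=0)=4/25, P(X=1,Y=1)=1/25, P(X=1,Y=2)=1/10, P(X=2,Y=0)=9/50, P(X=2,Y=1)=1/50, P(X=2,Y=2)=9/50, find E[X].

First find marginal of X:
P(X=0) = 8/25
P(X=1) = 3/10
P(X=2) = 19/50
E[X] = 0 × 8/25 + 1 × 3/10 + 2 × 19/50 = 53/50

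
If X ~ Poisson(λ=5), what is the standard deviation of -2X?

For X ~ Poisson(λ=5):
Var(X) = 5
SD(X) = √(Var(X)) = √(5) = \sqrt{5}
SD(-2X) = |-2| × SD(X) = 2 × \sqrt{5} = 2 \sqrt{5}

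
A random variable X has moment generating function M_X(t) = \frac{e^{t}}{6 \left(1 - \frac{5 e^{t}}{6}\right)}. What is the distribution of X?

The MGF M(t) = \frac{e^{t}}{6 \left(1 - \frac{5 e^{t}}{6}\right)} is the standard form for the Geometric distribution.
Comparing with the known MGF formula identifies: Geometric(p=1/6), X = trial number of first success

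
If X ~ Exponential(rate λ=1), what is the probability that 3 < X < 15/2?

P(3 < X < 15/2) = ∫_{3}^{15/2} f(x) dx
where f(x) = e^{- x}
= - \frac{1}{e^{\frac{15}{2}}} + e^{-3}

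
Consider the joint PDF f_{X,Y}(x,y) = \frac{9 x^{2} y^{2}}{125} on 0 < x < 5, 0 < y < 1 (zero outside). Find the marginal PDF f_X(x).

f_X(x) = ∫_0^1 f(x,y) dy
= ∫_0^1 \frac{9 x^{2} y^{2}}{125} dy
= \frac{3 x^{2}}{125} for 0 < x < 5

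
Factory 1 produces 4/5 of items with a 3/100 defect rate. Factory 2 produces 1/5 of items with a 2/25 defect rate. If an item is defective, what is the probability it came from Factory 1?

Using Bayes' theorem:
P(F1) = 4/5, P(D|F1) = 3/100
P(F2) = 1/5, P(D|F2) = 2/25
P(D) = P(D|F1)P(F1) + P(D|F2)P(F2)
     = \frac{1}{25}
P(F1|D) = P(D|F1)P(F1) / P(D)
= \frac{3}{5}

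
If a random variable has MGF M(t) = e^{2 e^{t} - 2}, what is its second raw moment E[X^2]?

To find E[X^2], compute M^(2)(0):
M^(1)(t) = 2 e^{t} e^{2 e^{t} - 2}
M^(2)(t) = 4 e^{2 t} e^{2 e^{t} - 2} + 2 e^{t} e^{2 e^{t} - 2}
M^(2)(0) = 6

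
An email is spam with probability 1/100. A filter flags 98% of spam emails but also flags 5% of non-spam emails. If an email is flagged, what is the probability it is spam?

Let D = the rare event, + = positive/flagged.
P(D) = 1/100
P(+|D) = 98/100 = 49/50
P(+|D') = 5/100 = 1/20
P(+) = P(+|D)P(D) + P(+|D')P(D')
     = \frac{49}{50} × \frac{1}{100} + \frac{1}{20} × \frac{99}{100}
     = \frac{593}{10000}
P(D|+) = P(+|D)P(D)/P(+) = \frac{98}{593}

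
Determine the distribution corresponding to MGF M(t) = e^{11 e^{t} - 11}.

The MGF M(t) = e^{11 e^{t} - 11} is the standard form for the Poisson distribution.
Comparing with the known MGF formula identifies: Poisson(λ=11)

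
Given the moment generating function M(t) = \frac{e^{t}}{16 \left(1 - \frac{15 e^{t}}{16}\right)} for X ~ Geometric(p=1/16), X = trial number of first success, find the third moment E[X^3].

To find E[X^3], compute M^(3)(0):
M^(1)(t) = \frac{e^{t}}{16 \left(1 - \frac{15 e^{t}}{16}\right)} + \frac{15 e^{2 t}}{256 \left(1 - \frac{15 e^{t}}{16}\right)^{2}}
M^(2)(t) = \frac{e^{t}}{16 \left(1 - \frac{15 e^{t}}{16}\right)} + \frac{45 e^{2 t}}{256 \left(1 - \frac{15 e^{t}}{16}\right)^{2}} + \frac{225 e^{3 t}}{2048 \left(1 - \frac{15 e^{t}}{16}\right)^{3}}
M^(3)(t) = \frac{e^{t}}{16 \left(1 - \frac{15 e^{t}}{16}\right)} + \frac{105 e^{2 t}}{256 \left(1 - \frac{15 e^{t}}{16}\right)^{2}} + \frac{675 e^{3 t}}{1024 \left(1 - \frac{15 e^{t}}{16}\right)^{3}} + \frac{10125 e^{4 t}}{32768 \left(1 - \frac{15 e^{t}}{16}\right)^{4}}
M^(3)(0) = 23056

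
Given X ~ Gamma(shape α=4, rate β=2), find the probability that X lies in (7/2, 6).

P(7/2 < X < 6) = ∫_{7/2}^{6} f(x) dx
where f(x) = \frac{8 x^{3} e^{- 2 x}}{3}
= \frac{-1119 + 269 e^{5}}{3 e^{12}}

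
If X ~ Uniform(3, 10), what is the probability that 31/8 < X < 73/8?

P(31/8 < X < 73/8) = ∫_{31/8}^{73/8} f(x) dx
where f(x) = \frac{1}{7}
= \frac{3}{4}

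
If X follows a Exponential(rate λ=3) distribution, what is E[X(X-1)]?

E[X(X-1)] = E[X² - X] = E[X²] - E[X]
E[X] = \frac{1}{3}
E[X²] = Var(X) + (E[X])² = \frac{1}{9} + (\frac{1}{3})² = \frac{2}{9}
E[X(X-1)] = \frac{2}{9} - \frac{1}{3} = - \frac{1}{9}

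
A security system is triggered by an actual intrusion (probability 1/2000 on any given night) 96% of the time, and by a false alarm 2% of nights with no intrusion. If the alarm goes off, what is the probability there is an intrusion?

Let D = the rare event, + = positive/flagged.
P(D) = 1/2000
P(+|D) = 96/100 = 24/25
P(+|D') = 2/100 = 1/50
P(+) = P(+|D)P(D) + P(+|D')P(D')
     = \frac{24}{25} × \frac{1}{2000} + \frac{1}{50} × \frac{1999}{2000}
     = \frac{2047}{100000}
P(D|+) = P(+|D)P(D)/P(+) = \frac{48}{2047}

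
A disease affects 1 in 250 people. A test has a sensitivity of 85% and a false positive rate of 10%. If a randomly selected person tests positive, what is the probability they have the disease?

Let D = the rare event, + = positive/flagged.
P(D) = 1/250
P(+|D) = 85/100 = 17/20
P(+|D') = 10/100 = 1/10
P(+) = P(+|D)P(D) + P(+|D')P(D')
     = \frac{17}{20} × \frac{1}{250} + \frac{1}{10} × \frac{249}{250}
     = \frac{103}{1000}
P(D|+) = P(+|D)P(D)/P(+) = \frac{17}{515}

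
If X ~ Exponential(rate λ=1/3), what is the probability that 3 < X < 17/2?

P(3 < X < 17/2) = ∫_{3}^{17/2} f(x) dx
where f(x) = \frac{e^{- \frac{x}{3}}}{3}
= - \frac{1}{e^{\frac{17}{6}}} + e^{-1}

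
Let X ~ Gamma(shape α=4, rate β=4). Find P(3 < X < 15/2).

P(3 < X < 15/2) = ∫_{3}^{15/2} f(x) dx
where f(x) = \frac{128 x^{3} e^{- 4 x}}{3}
= \frac{-4981 + 373 e^{18}}{e^{30}}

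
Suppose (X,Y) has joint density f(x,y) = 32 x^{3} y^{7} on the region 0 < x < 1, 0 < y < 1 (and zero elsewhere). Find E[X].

E[X] = ∫_0^1 ∫_0^1 x × f(x,y) dy dx
= ∫_0^1 ∫_0^1 x × (32 x^{3} y^{7}) dy dx
= \frac{4}{5}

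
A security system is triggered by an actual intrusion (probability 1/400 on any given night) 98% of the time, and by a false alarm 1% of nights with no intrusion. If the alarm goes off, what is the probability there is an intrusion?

Let D = the rare event, + = positive/flagged.
P(D) = 1/400
P(+|D) = 98/100 = 49/50
P(+|D') = 1/100
P(+) = P(+|D)P(D) + P(+|D')P(D')
     = \frac{49}{50} × \frac{1}{400} + \frac{1}{100} × \frac{399}{400}
     = \frac{497}{40000}
P(D|+) = P(+|D)P(D)/P(+) = \frac{14}{71}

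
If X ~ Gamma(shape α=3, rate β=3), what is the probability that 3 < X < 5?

P(3 < X < 5) = ∫_{3}^{5} f(x) dx
where f(x) = \frac{27 x^{2} e^{- 3 x}}{2}
= \frac{-257 + 101 e^{6}}{2 e^{15}}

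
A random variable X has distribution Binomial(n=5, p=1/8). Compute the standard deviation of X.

For X ~ Binomial(n=5, p=1/8):
Var(X) = \frac{35}{64}
SD(X) = √(Var(X)) = √(\frac{35}{64}) = \frac{\sqrt{35}}{8}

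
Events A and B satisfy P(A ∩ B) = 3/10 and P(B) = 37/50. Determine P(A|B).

P(A|B) = P(A ∩ B) / P(B)
= (3/10) / (37/50)
= 15/37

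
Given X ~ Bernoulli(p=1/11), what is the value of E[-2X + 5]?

For X ~ Bernoulli(p=1/11):
E[X] = \frac{1}{11}
E[-2X + 5] = -2 × E[X] + 5 = \frac{53}{11}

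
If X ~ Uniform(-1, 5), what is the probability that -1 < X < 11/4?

P(-1 < X < 11/4) = ∫_{-1}^{11/4} f(x) dx
where f(x) = \frac{1}{6}
= \frac{5}{8}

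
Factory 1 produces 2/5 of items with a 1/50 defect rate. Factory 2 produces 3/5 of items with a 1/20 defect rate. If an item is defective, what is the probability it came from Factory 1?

Using Bayes' theorem:
P(F1) = 2/5, P(D|F1) = 1/50
P(F2) = 3/5, P(D|F2) = 1/20
P(D) = P(D|F1)P(F1) + P(D|F2)P(F2)
     = \frac{19}{500}
P(F1|D) = P(D|F1)P(F1) / P(D)
= \frac{4}{19}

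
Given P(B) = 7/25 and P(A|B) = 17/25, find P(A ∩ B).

By definition, P(A|B) = P(A ∩ B) / P(B)
So P(A ∩ B) = P(A|B) × P(B)
= 17/25 × 7/25
= 119/625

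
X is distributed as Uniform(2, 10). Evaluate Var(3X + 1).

For X ~ Uniform(2, 10):
Var(X) = \frac{16}{3}
Var(3X + 1) = (3)² × Var(X) = 9 × \frac{16}{3} = 48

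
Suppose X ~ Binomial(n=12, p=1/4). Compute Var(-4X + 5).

For X ~ Binomial(n=12, p=1/4):
Var(X) = \frac{9}{4}
Var(-4X + 5) = (-4)² × Var(X) = 16 × \frac{9}{4} = 36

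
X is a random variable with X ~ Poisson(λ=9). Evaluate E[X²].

Using the identity E[X²] = Var(X) + (E[X])²:
E[X] = 9
Var(X) = 9
E[X²] = 9 + (9)²
= 90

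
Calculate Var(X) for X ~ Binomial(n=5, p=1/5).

For X ~ Binomial(n=5, p=1/5):
Var(X) = \frac{4}{5}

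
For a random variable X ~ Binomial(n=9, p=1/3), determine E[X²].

Using the identity E[X²] = Var(X) + (E[X])²:
E[X] = 3
Var(X) = 2
E[X²] = 2 + (3)²
= 11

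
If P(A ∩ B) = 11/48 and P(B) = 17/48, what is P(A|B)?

P(A|B) = P(A ∩ B) / P(B)
= (11/48) / (17/48)
= 11/17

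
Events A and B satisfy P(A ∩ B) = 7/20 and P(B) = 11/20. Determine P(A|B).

P(A|B) = P(A ∩ B) / P(B)
= (7/20) / (11/20)
= 7/11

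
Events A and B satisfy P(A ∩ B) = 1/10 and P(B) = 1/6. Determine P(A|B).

P(A|B) = P(A ∩ B) / P(B)
= (1/10) / (1/6)
= 3/5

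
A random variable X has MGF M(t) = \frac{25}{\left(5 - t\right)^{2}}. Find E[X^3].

To find E[X^3], compute M^(3)(0):
M^(1)(t) = \frac{50}{\left(5 - t\right)^{3}}
M^(2)(t) = \frac{150}{\left(5 - t\right)^{4}}
M^(3)(t) = \frac{600}{\left(5 - t\right)^{5}}
M^(3)(0) = \frac{24}{125}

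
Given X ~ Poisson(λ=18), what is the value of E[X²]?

Using the identity E[X²] = Var(X) + (E[X])²:
E[X] = 18
Var(X) = 18
E[X²] = 18 + (18)²
= 342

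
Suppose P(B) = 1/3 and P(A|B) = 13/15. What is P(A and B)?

By definition, P(A|B) = P(A ∩ B) / P(B)
So P(A ∩ B) = P(A|B) × P(B)
= 13/15 × 1/3
= 13/45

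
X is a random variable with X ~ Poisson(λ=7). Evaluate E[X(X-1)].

E[X(X-1)] = E[X² - X] = E[X²] - E[X]
E[X] = 7
E[X²] = Var(X) + (E[X])² = 7 + (7)² = 56
E[X(X-1)] = 56 - 7 = 49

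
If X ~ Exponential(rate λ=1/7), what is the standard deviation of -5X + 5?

For X ~ Exponential(rate λ=1/7):
Var(X) = 49
SD(X) = √(Var(X)) = √(49) = 7
SD(-5X + 5) = |-5| × SD(X) = 5 × 7 = 35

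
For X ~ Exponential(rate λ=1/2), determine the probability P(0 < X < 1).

P(0 < X < 1) = ∫_{0}^{1} f(x) dx
where f(x) = \frac{e^{- \frac{x}{2}}}{2}
= 1 - e^{- \frac{1}{2}}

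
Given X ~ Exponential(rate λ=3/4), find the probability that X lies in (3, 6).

P(3 < X < 6) = ∫_{3}^{6} f(x) dx
where f(x) = \frac{3 e^{- \frac{3 x}{4}}}{4}
= - \frac{1}{e^{\frac{9}{2}}} + e^{- \frac{9}{4}}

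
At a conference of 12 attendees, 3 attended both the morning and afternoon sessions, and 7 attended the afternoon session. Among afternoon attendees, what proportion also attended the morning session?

P(A ∩ B) = 3/12 = 1/4
P(B) = 7/12
P(A|B) = P(A ∩ B) / P(B) = (1/4) / (7/12) = 3/7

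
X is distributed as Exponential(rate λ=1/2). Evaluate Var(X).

For X ~ Exponential(rate λ=1/2):
Var(X) = 4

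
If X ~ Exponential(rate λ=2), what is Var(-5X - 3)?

For X ~ Exponential(rate λ=2):
Var(X) = \frac{1}{4}
Var(-5X - 3) = (-5)² × Var(X) = 25 × \frac{1}{4} = \frac{25}{4}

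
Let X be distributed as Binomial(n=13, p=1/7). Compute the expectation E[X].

For X ~ Binomial(n=13, p=1/7), the expected value is:
E[X] = \frac{13}{7}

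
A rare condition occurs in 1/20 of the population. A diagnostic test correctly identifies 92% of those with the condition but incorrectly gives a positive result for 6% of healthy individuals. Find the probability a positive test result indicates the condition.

Let D = the rare event, + = positive/flagged.
P(D) = 1/20
P(+|D) = 92/100 = 23/25
P(+|D') = 6/100 = 3/50
P(+) = P(+|D)P(D) + P(+|D')P(D')
     = \frac{23}{25} × \frac{1}{20} + \frac{3}{50} × \frac{19}{20}
     = \frac{103}{1000}
P(D|+) = P(+|D)P(D)/P(+) = \frac{46}{103}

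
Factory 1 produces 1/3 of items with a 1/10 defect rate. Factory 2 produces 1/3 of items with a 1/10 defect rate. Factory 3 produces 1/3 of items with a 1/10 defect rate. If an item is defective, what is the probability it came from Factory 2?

Using Bayes' theorem:
P(F1) = 1/3, P(D|F1) = 1/10
P(F2) = 1/3, P(D|F2) = 1/10
P(F3) = 1/3, P(D|F3) = 1/10
P(D) = P(D|F1)P(F1) + P(D|F2)P(F2) + P(D|F3)P(F3)
     = \frac{1}{10}
P(F2|D) = P(D|F2)P(F2) / P(D)
= \frac{1}{3}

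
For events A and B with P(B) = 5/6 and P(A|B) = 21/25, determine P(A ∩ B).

By definition, P(A|B) = P(A ∩ B) / P(B)
So P(A ∩ B) = P(A|B) × P(B)
= 21/25 × 5/6
= 7/10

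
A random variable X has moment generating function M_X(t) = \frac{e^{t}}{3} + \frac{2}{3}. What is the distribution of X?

The MGF M(t) = \frac{e^{t}}{3} + \frac{2}{3} is the standard form for the Bernoulli distribution.
Comparing with the known MGF formula identifies: Bernoulli(p=1/3)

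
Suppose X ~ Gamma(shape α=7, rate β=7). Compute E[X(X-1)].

E[X(X-1)] = E[X² - X] = E[X²] - E[X]
E[X] = 1
E[X²] = Var(X) + (E[X])² = \frac{1}{7} + (1)² = \frac{8}{7}
E[X(X-1)] = \frac{8}{7} - 1 = \frac{1}{7}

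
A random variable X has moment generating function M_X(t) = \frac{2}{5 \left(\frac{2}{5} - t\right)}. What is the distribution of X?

The MGF M(t) = \frac{2}{5 \left(\frac{2}{5} - t\right)} is the standard form for the Exponential distribution.
Comparing with the known MGF formula identifies: Exponential(rate λ=2/5)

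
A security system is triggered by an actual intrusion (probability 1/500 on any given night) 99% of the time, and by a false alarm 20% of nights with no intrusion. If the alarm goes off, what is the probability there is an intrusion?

Let D = the rare event, + = positive/flagged.
P(D) = 1/500
P(+|D) = 99/100
P(+|D') = 20/100 = 1/5
P(+) = P(+|D)P(D) + P(+|D')P(D')
     = \frac{99}{100} × \frac{1}{500} + \frac{1}{5} × \frac{499}{500}
     = \frac{10079}{50000}
P(D|+) = P(+|D)P(D)/P(+) = \frac{99}{10079}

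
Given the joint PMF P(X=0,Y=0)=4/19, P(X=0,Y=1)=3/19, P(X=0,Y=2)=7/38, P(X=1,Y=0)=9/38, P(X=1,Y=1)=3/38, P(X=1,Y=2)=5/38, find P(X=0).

P(X=0) = P(X=0,Y=0) + P(X=0,Y=1) + P(X=0,Y=2)
= 4/19 + 3/19 + 7/38
= 21/38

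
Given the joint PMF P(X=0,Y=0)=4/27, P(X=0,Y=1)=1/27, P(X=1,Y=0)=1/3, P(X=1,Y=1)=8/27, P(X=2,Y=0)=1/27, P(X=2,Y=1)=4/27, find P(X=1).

P(X=1) = P(X=1,Y=0) + P(X=1,Y=1)
= 1/3 + 8/27
= 17/27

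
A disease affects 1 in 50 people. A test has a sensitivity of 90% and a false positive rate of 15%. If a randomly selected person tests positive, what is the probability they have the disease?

Let D = the rare event, + = positive/flagged.
P(D) = 1/50
P(+|D) = 90/100 = 9/10
P(+|D') = 15/100 = 3/20
P(+) = P(+|D)P(D) + P(+|D')P(D')
     = \frac{9}{10} × \frac{1}{50} + \frac{3}{20} × \frac{49}{50}
     = \frac{33}{200}
P(D|+) = P(+|D)P(D)/P(+) = \frac{6}{55}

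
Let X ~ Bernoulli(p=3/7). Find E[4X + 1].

For X ~ Bernoulli(p=3/7):
E[X] = \frac{3}{7}
E[4X + 1] = 4 × E[X] + 1 = \frac{19}{7}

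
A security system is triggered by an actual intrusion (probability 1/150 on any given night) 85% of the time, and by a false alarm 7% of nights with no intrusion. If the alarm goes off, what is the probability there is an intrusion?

Let D = the rare event, + = positive/flagged.
P(D) = 1/150
P(+|D) = 85/100 = 17/20
P(+|D') = 7/100
P(+) = P(+|D)P(D) + P(+|D')P(D')
     = \frac{17}{20} × \frac{1}{150} + \frac{7}{100} × \frac{149}{150}
     = \frac{47}{625}
P(D|+) = P(+|D)P(D)/P(+) = \frac{85}{1128}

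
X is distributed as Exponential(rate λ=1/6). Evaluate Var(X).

For X ~ Exponential(rate λ=1/6):
Var(X) = 36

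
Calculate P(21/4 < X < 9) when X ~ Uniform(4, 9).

P(21/4 < X < 9) = ∫_{21/4}^{9} f(x) dx
where f(x) = \frac{1}{5}
= \frac{3}{4}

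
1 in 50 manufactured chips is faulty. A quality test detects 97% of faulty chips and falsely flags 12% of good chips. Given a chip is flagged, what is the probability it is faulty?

Let D = the rare event, + = positive/flagged.
P(D) = 1/50
P(+|D) = 97/100
P(+|D') = 12/100 = 3/25
P(+) = P(+|D)P(D) + P(+|D')P(D')
     = \frac{97}{100} × \frac{1}{50} + \frac{3}{25} × \frac{49}{50}
     = \frac{137}{1000}
P(D|+) = P(+|D)P(D)/P(+) = \frac{97}{685}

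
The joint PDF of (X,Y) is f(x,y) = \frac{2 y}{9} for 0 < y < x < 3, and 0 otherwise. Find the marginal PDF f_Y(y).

f_Y(y) = ∫_y^3 \frac{2 y}{9} dx = \frac{2 y \left(3 - y\right)}{9}
for 0 < y < 3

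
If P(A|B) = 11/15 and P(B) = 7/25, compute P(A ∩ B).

By definition, P(A|B) = P(A ∩ B) / P(B)
So P(A ∩ B) = P(A|B) × P(B)
= 11/15 × 7/25
= 77/375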